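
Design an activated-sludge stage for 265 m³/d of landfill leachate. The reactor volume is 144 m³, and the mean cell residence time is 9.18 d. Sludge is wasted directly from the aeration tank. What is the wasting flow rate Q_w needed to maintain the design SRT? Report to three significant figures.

With mixed-liquor wasting, θ_c = V/Q_w, so Q_w = V/θ_c = 144.0/9.18 = 15.69 m³/d.

Q_w ≈ 15.7 m³/d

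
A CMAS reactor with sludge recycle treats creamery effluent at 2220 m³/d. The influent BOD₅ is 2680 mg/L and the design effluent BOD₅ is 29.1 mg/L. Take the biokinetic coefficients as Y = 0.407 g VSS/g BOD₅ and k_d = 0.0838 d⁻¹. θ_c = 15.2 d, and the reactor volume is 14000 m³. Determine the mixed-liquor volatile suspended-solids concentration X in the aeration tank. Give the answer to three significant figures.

X ≈ 1140 mg/L

X = Y·Q·ΔS·θ_c / [V·(1 + k_d θ_c)] = 0.407 × 2220 × (2680 − 29.1) × 15.2 / [14000 × (1 + 0.0838 × 15.2)] = 1144 mg/L.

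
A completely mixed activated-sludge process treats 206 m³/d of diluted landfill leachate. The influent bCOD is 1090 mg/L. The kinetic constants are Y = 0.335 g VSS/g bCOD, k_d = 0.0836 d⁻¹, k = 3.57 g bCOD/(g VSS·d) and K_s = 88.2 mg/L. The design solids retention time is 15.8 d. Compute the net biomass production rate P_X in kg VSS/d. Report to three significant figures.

Effluent substrate depends only on kinetics and SRT: S = K_s(1 + k_d θ_c) / [θ_c(Yk − k_d) − 1] = 88.2 × (1 + 0.0836 × 15.8) / [15.8 × (0.335 × 3.57 − 0.0836) − 1] = 204.7 / 16.58 = 12.35 mg/L.
Observed yield with endogenous decay: Y_obs = Y / (1 + k_d·θ_c) = 0.335 / (1 + 0.0836 × 15.8) = 0.335 / 2.321 = 0.1443 g VSS/g bCOD.
Q·(S₀ − S) = 206 × (1090 − 12.3) × 10⁻³ = 222.0 kg/d removed.
Net biomass production P_X = Y_obs × Q·(S₀ − S) = 0.1443 × 222.0 = 32.04 kg VSS/d.

P_X ≈ 32.0 kg VSS/d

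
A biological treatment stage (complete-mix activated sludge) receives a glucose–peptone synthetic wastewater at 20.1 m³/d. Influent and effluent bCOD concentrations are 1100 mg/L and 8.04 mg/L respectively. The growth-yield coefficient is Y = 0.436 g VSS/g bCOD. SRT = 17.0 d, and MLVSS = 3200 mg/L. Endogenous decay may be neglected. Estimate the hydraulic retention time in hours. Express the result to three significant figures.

τ ≈ 60.7 h

With k_d = 0 the design equation reduces to V = Y Q (S₀−S) θ_c / X = 0.436 × 20.1 × (1100 − 8.04) × 17.0 / 3200 = 50.84 m³.
Hydraulic retention time τ = V/Q = 50.84 / 20.1 = 2.529 d = 60.70 h.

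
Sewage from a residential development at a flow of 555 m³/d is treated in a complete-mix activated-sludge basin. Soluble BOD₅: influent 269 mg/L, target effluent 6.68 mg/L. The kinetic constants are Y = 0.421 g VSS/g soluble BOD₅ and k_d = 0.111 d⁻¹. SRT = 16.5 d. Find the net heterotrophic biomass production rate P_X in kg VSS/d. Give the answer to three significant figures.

Observed yield with endogenous decay: Y_obs = Y / (1 + k_d·θ_c) = 0.421 / (1 + 0.111 × 16.5) = 0.421 / 2.832 = 0.1487 g VSS/g soluble BOD₅.
Q·(S₀ − S) = 555 × (269 − 6.68) × 10⁻³ = 145.6 kg/d removed.
Biomass produced: P_X = Y_obs·Q·ΔS = 0.1487 × 145.6 ≈ 21.65 kg VSS/d.

P_X ≈ 21.6 kg VSS/d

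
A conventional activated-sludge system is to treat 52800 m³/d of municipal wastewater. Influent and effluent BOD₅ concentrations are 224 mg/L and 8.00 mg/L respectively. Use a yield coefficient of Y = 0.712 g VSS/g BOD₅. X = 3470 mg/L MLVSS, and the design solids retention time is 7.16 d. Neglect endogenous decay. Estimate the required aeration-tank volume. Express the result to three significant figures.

V ≈ 16800 m³

Biomass mass balance (decay neglected): V·X = Y·Q·(S₀ − S)·θ_c, so V = 0.712 × 52800 × (224 − 8.00) × 7.16 / 3470 = 16755 m³.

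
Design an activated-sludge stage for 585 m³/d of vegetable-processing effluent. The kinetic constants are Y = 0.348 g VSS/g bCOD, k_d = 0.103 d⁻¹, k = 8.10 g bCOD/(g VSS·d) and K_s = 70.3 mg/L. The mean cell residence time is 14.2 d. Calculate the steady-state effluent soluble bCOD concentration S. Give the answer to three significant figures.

S ≈ 4.61 mg/L

For a completely mixed reactor with recycle the Lawrence–McCarty relation gives S = K_s·(1 + k_d·θ_c) / [θ_c·(Y·k − k_d) − 1] = 70.3 × (1 + 0.103 × 14.2) / [14.2 × (0.348 × 8.10 − 0.103) − 1] = 173.1 / 37.56 = 4.609 mg/L.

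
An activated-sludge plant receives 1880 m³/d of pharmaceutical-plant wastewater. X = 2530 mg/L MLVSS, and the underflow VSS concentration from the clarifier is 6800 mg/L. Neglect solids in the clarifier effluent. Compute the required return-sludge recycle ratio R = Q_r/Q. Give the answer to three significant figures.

R = Q_r/Q = X/(X_r − X) = 2530 / (6800 − 2530) = 0.5925.

R ≈ 0.593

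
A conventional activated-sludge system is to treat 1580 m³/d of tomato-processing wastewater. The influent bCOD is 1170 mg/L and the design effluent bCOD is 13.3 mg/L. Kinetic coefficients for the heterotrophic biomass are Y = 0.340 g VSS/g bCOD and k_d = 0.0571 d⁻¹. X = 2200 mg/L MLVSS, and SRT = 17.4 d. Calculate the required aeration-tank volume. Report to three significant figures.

V ≈ 2470 m³

Rearranging the biomass balance for a CMAS with decay, V = Y·Q·ΔS·θ_c / [X·(1+k_d θ_c)] = 0.340 × 1580 × (1170 − 13.3) × 17.4 / [2200 × (1 + 0.0571 × 17.4)] = 1.08×10^7 / 4386 = 2465 m³.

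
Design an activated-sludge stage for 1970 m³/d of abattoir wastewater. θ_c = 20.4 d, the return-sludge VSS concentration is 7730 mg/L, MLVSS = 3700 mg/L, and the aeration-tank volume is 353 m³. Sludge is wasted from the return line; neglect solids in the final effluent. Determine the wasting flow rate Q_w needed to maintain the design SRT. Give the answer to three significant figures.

Q_w ≈ 8.28 m³/d

θ_c = V·X/(Q_w·X_r) when wasting from the recycle, so Q_w = V·X/(θ_c·X_r) = 353.0 × 3700 / (20.4 × 7730) = 8.283 m³/d.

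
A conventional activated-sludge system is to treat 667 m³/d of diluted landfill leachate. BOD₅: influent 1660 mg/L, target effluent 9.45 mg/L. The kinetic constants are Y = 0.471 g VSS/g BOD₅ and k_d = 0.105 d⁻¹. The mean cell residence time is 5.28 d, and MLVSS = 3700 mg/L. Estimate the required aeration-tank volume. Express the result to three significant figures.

V ≈ 476 m³

From the SRT design equation V = Y Q (S₀−S) θ_c / [X (1 + k_d θ_c)] = 0.471 × 667 × (1660 − 9.45) × 5.28 / [3700 × (1 + 0.105 × 5.28)] = 2.74×10^6 / 5751 = 476.0 m³.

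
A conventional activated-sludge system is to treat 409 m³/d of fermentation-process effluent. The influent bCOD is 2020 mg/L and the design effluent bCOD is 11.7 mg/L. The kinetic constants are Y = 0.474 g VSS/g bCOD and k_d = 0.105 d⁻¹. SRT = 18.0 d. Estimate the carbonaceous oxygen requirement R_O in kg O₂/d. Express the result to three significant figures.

The observed yield is Y_obs = Y/(1 + k_d·θ_c) = 0.474 / (1 + 0.105 × 18.0) = 0.474 / 2.890 = 0.1640 g VSS per g bCOD removed.
Q·(S₀ − S) = 409 × (2020 − 11.7) × 10⁻³ = 821.4 kg/d removed.
P_X = Y_obs·Q·(S₀ − S) = 0.1640 × 821.4 = 134.7 kg VSS/d.
Carbonaceous O₂ demand = substrate oxidised − cell-mass equivalent = 821.4 − 1.42 × 134.7 = 630.1 kg O₂/d.

R_O ≈ 630 kg O₂/d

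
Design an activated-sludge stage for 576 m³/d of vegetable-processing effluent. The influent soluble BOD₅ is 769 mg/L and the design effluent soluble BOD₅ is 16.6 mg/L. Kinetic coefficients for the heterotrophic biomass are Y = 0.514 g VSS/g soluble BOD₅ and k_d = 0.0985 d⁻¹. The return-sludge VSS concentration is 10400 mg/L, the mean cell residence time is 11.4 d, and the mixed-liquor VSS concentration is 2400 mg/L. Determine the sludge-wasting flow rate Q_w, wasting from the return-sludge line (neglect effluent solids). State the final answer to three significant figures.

Rearranging the biomass balance for a CMAS with decay, V = Y·Q·ΔS·θ_c / [X·(1+k_d θ_c)] = 0.514 × 576 × (769 − 16.6) × 11.4 / [2400 × (1 + 0.0985 × 11.4)] = 2.54×10^6 / 5095 = 498.4 m³.
Wasting from the return line (neglecting effluent solids): Q_w = V·X / (θ_c·X_r) = 498.4 × 2400 / (11.4 × 10400) = 10.09 m³/d.

Q_w ≈ 10.1 m³/d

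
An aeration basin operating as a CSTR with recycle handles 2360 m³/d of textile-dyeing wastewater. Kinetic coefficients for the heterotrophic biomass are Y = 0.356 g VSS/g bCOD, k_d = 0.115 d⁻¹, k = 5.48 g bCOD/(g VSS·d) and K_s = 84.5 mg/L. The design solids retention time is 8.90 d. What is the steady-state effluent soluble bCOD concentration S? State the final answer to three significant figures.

Effluent substrate depends only on kinetics and SRT: S = K_s(1 + k_d θ_c) / [θ_c(Yk − k_d) − 1] = 84.5 × (1 + 0.115 × 8.90) / [8.90 × (0.356 × 5.48 − 0.115) − 1] = 171.0 / 15.34 = 11.15 mg/L.

S ≈ 11.1 mg/L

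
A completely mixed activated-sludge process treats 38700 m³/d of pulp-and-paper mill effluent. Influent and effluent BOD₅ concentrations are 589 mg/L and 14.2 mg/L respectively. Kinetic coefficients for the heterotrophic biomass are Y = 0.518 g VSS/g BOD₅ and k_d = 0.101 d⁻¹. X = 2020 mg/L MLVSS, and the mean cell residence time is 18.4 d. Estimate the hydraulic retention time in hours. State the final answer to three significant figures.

τ ≈ 22.8 h

Steady-state biomass mass balance: V·X·(1 + k_d·θ_c) = Y·Q·(S₀ − S)·θ_c, so V = 0.518 × 38700 × (589 − 14.2) × 18.4 / [2020 × (1 + 0.101 × 18.4)] = 2.12×10^8 / 5774 = 36720 m³.
HRT = V/Q = 36720 m³ / 38700 m³·d⁻¹ = 0.9488 d × 24 = 22.77 h.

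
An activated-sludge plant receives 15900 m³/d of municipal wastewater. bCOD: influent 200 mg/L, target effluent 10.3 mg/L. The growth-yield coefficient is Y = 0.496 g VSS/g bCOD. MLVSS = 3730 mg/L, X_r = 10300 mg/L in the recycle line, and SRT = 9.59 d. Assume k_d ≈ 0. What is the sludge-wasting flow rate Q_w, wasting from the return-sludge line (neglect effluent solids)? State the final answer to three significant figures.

With k_d = 0 the design equation reduces to V = Y Q (S₀−S) θ_c / X = 0.496 × 15900 × (200 − 10.3) × 9.59 / 3730 = 3846 m³.
θ_c = V·X/(Q_w·X_r) when wasting from the recycle, so Q_w = V·X/(θ_c·X_r) = 3846 × 3730 / (9.59 × 10300) = 145.2 m³/d.

Q_w ≈ 145 m³/d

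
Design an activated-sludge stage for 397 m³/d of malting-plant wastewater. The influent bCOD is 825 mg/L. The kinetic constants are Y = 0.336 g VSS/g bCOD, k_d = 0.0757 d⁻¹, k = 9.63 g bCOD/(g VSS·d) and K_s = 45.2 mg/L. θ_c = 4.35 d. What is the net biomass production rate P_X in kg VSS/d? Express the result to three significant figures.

P_X ≈ 82.3 kg VSS/d

From the Monod/SRT balance for a CMAS, S = K_s·(1+k_d θ_c)/[θ_c·(Y k − k_d) − 1] = 45.2 × (1 + 0.0757 × 4.35) / [4.35 × (0.336 × 9.63 − 0.0757) − 1] = 60.08 / 12.75 = 4.714 mg/L.
Correct the yield for decay: Y_obs = Y/(1 + k_d θ_c) = 0.336 / (1 + 0.0757 × 4.35) = 0.336 / 1.329 = 0.2528.
Q·(S₀ − S) = 397 × (825 − 4.71) × 10⁻³ = 325.7 kg/d removed.
Net biomass production P_X = Y_obs × Q·(S₀ − S) = 0.2528 × 325.7 = 82.31 kg VSS/d.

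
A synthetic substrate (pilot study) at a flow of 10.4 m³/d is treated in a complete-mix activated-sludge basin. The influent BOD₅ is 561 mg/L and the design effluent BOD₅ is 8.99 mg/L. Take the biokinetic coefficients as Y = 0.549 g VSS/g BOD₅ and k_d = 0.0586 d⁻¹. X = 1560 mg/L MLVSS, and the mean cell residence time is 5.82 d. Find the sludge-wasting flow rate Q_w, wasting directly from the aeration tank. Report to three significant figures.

Steady-state biomass mass balance: V·X·(1 + k_d·θ_c) = Y·Q·(S₀ − S)·θ_c, so V = 0.549 × 10.4 × (561 − 8.99) × 5.82 / [1560 × (1 + 0.0586 × 5.82)] = 1.83×10^4 / 2092 = 8.768 m³.
With mixed-liquor wasting, θ_c = V/Q_w, so Q_w = V/θ_c = 8.768/5.82 = 1.507 m³/d.

Q_w ≈ 1.51 m³/d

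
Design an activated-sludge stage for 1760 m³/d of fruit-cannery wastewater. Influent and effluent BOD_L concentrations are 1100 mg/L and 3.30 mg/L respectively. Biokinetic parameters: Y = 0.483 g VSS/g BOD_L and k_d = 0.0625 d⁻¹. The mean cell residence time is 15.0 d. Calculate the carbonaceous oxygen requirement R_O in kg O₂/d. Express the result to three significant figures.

R_O ≈ 1250 kg O₂/d

Y_obs = Y / (1 + k_d θ_c) = 0.483 / (1 + 0.0625 × 15.0) = 0.483 / 1.938 = 0.2493.
Substrate removed = Q·(S₀ − S) = 1760 m³/d × (1100 − 3.30) g/m³ = 1.93×10^6 g/d = 1930 kg/d.
Net sludge production P_X = 0.2493 × 1930 = 481.2 kg VSS/d.
R_O = Q·ΔS − 1.42 P_X = 1930 − 683.3 = 1247 kg O₂/d.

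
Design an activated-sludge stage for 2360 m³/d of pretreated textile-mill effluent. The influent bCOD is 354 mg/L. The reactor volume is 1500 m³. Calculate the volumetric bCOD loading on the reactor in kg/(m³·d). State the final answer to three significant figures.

L_v ≈ 0.557 kg bCOD/(m³·d)

L_v = Q S₀ / V = 2360 × 354 × 10⁻³ / 1500 = 0.5570 kg/(m³·d).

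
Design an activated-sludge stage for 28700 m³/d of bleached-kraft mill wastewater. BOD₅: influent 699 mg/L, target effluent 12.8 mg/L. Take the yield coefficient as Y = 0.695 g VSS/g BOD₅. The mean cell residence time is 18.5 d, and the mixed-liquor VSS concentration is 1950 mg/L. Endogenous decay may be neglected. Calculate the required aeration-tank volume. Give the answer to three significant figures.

Biomass mass balance (decay neglected): V·X = Y·Q·(S₀ − S)·θ_c, so V = 0.695 × 28700 × (699 − 12.8) × 18.5 / 1950 = 129854 m³.

V ≈ 130000 m³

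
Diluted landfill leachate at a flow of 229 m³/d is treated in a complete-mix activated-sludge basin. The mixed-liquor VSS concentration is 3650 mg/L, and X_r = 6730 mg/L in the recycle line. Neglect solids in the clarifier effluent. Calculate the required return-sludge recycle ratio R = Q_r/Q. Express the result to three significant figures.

R ≈ 1.19

Mass balance around the secondary clarifier (neglecting effluent solids): R = X / (X_r − X) = 3650 / (6730 − 3650) = 1.185.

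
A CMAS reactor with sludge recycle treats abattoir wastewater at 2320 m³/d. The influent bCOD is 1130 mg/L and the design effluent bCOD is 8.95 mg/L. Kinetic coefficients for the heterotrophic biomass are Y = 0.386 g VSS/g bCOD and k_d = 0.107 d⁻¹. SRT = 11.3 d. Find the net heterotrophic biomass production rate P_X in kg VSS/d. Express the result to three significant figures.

Y_obs = Y / (1 + k_d θ_c) = 0.386 / (1 + 0.107 × 11.3) = 0.386 / 2.209 = 0.1747.
Q·(S₀ − S) = 2320 × (1130 − 8.95) × 10⁻³ = 2601 kg/d removed.
Biomass produced: P_X = Y_obs·Q·ΔS = 0.1747 × 2601 ≈ 454.4 kg VSS/d.

P_X ≈ 454 kg VSS/d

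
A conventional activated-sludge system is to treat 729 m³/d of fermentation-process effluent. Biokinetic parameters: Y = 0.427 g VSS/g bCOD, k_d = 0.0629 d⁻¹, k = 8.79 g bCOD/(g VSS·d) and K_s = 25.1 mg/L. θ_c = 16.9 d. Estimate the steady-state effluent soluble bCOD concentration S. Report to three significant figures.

S ≈ 0.844 mg/L

From the Monod/SRT balance for a CMAS, S = K_s·(1+k_d θ_c)/[θ_c·(Y k − k_d) − 1] = 25.1 × (1 + 0.0629 × 16.9) / [16.9 × (0.427 × 8.79 − 0.0629) − 1] = 51.78 / 61.37 = 0.8438 mg/L.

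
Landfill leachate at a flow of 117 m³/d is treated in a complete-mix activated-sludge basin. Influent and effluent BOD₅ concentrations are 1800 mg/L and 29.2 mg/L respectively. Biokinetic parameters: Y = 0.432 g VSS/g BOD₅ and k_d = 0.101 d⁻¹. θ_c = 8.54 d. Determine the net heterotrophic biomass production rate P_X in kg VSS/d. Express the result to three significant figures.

Y_obs = Y / (1 + k_d θ_c) = 0.432 / (1 + 0.101 × 8.54) = 0.432 / 1.863 = 0.2319.
Mass of BOD₅ removed per day: Q(S₀ − S) = 117 × 1771 g/m³ = 207.2 kg/d.
Biomass produced: P_X = Y_obs·Q·ΔS = 0.2319 × 207.2 ≈ 48.05 kg VSS/d.

P_X ≈ 48.1 kg VSS/d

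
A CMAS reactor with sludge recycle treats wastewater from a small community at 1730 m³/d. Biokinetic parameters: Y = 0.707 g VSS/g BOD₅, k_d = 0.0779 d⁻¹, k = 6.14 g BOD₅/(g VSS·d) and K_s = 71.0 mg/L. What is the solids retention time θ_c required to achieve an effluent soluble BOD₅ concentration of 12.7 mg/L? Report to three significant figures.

Specific growth rate at S = 12.7 mg/L: μ = YkS/(K_s+S) = 0.707·6.14·12.7/(71.0+12.7) = 0.6587 d⁻¹.
θ_c = 1/(μ − k_d) = 1/(0.6587 − 0.0779) = 1/0.5808 = 1.722 d.

θ_c ≈ 1.72 d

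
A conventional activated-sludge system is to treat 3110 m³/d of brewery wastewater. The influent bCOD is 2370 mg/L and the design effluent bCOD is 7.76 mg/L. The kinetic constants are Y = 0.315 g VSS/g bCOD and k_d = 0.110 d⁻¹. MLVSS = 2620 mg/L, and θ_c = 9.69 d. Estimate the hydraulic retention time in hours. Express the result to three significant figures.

τ ≈ 32.0 h

Rearranging the biomass balance for a CMAS with decay, V = Y·Q·ΔS·θ_c / [X·(1+k_d θ_c)] = 0.315 × 3110 × (2370 − 7.76) × 9.69 / [2620 × (1 + 0.110 × 9.69)] = 2.24×10^7 / 5413 = 4143 m³.
HRT = V/Q = 4143 m³ / 3110 m³·d⁻¹ = 1.332 d × 24 = 31.97 h.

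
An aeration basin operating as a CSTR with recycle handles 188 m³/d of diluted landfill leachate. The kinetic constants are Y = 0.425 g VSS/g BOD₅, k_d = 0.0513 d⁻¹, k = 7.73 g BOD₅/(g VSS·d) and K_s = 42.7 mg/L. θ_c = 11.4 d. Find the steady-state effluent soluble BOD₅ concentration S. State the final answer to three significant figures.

S ≈ 1.89 mg/L

From the Monod/SRT balance for a CMAS, S = K_s·(1+k_d θ_c)/[θ_c·(Y k − k_d) − 1] = 42.7 × (1 + 0.0513 × 11.4) / [11.4 × (0.425 × 7.73 − 0.0513) − 1] = 67.67 / 35.87 = 1.887 mg/L.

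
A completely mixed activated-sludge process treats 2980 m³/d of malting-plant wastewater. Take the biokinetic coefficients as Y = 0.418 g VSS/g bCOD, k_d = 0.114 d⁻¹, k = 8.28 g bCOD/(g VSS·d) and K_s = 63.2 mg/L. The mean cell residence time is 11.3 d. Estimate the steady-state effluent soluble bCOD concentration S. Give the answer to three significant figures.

From the Monod/SRT balance for a CMAS, S = K_s·(1+k_d θ_c)/[θ_c·(Y k − k_d) − 1] = 63.2 × (1 + 0.114 × 11.3) / [11.3 × (0.418 × 8.28 − 0.114) − 1] = 144.6 / 36.82 = 3.927 mg/L.

S ≈ 3.93 mg/L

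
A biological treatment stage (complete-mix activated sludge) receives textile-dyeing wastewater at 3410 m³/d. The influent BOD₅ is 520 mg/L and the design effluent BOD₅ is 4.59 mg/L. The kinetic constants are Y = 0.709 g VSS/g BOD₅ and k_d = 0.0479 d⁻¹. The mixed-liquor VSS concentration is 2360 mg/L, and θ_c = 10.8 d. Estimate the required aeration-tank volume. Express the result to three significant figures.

From the SRT design equation V = Y Q (S₀−S) θ_c / [X (1 + k_d θ_c)] = 0.709 × 3410 × (520 − 4.59) × 10.8 / [2360 × (1 + 0.0479 × 10.8)] = 1.35×10^7 / 3581 = 3758 m³.

V ≈ 3760 m³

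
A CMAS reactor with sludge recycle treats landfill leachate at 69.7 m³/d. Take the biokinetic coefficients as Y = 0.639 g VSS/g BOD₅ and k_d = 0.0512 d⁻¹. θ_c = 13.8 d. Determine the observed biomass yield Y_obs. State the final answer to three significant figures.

Y_obs ≈ 0.374 g VSS/g BOD₅

Observed yield with endogenous decay: Y_obs = Y / (1 + k_d·θ_c) = 0.639 / (1 + 0.0512 × 13.8) = 0.639 / 1.707 = 0.3744 g VSS/g BOD₅.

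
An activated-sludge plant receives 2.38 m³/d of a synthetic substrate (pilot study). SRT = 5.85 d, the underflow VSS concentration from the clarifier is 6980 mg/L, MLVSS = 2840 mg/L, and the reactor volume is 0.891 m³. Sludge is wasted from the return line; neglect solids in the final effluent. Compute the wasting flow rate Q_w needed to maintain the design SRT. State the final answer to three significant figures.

Wasting from the return line (neglecting effluent solids): Q_w = V·X / (θ_c·X_r) = 0.8910 × 2840 / (5.85 × 6980) = 0.06197 m³/d.

Q_w ≈ 0.0620 m³/d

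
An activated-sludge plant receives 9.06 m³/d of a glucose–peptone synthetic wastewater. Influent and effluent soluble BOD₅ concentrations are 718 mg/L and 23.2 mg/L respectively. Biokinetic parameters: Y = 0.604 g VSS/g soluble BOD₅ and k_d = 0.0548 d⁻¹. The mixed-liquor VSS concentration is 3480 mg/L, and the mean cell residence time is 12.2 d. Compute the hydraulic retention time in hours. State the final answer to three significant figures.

Rearranging the biomass balance for a CMAS with decay, V = Y·Q·ΔS·θ_c / [X·(1+k_d θ_c)] = 0.604 × 9.06 × (718 − 23.2) × 12.2 / [3480 × (1 + 0.0548 × 12.2)] = 4.64×10^4 / 5807 = 7.988 m³.
HRT = V/Q = 7.988 m³ / 9.06 m³·d⁻¹ = 0.8817 d × 24 = 21.16 h.

τ ≈ 21.2 h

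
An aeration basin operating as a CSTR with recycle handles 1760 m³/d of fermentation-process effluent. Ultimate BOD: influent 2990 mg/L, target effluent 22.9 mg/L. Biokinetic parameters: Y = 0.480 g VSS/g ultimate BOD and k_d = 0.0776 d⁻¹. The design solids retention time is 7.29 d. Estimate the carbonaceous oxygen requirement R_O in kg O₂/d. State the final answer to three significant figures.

R_O ≈ 2950 kg O₂/d

Correct the yield for decay: Y_obs = Y/(1 + k_d θ_c) = 0.480 / (1 + 0.0776 × 7.29) = 0.480 / 1.566 = 0.3066.
Mass of ultimate BOD removed per day: Q(S₀ − S) = 1760 × 2967 g/m³ = 5222 kg/d.
P_X = Y_obs·Q·(S₀ − S) = 0.3066 × 5222 = 1601 kg VSS/d.
R_O = Q·ΔS − 1.42 P_X = 5222 − 2273 = 2949 kg O₂/d.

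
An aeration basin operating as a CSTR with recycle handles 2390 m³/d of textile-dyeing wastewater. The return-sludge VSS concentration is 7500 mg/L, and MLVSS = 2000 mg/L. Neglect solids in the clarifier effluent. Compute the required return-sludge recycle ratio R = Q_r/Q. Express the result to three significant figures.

Solids balance on the clarifier gives (1+R)X = R·X_r, so R = X/(X_r − X) = 2000 / (7500 − 2000) = 0.3636.

R ≈ 0.364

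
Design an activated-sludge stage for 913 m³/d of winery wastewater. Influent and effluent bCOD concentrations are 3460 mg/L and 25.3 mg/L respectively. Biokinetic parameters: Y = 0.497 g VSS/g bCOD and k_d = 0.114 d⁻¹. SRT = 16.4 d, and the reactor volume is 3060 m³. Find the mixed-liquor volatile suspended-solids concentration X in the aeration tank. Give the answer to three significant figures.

X ≈ 2910 mg/L

From V·X·(1 + k_d·θ_c) = Y·Q·(S₀ − S)·θ_c: X = 0.497 × 913 × (3460 − 25.3) × 16.4 / [3060 × (1 + 0.114 × 16.4)] = 2911 mg/L.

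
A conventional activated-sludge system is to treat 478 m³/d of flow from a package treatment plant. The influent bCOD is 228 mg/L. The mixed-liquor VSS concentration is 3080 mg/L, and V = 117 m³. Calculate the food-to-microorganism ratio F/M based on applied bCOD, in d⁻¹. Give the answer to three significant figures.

F/M ≈ 0.302 d⁻¹

Food-to-microorganism ratio F/M = Q S₀ / (V X) = 478 × 228 / (117.0 × 3080) = 0.3024 d⁻¹.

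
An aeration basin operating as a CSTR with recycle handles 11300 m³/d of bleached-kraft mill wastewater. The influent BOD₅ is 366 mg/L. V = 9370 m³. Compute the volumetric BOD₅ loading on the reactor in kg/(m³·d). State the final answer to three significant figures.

L_v ≈ 0.441 kg BOD₅/(m³·d)

Applied BOD₅ load per unit volume = Q·S₀/V = (11300 × 366/1000)/9370 = 0.4414 kg BOD₅·m⁻³·d⁻¹.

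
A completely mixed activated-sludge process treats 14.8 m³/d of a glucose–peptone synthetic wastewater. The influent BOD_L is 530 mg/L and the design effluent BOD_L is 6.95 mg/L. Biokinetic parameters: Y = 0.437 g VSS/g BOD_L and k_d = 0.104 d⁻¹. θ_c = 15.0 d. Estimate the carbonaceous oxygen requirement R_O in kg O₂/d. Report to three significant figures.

Correct the yield for decay: Y_obs = Y/(1 + k_d θ_c) = 0.437 / (1 + 0.104 × 15.0) = 0.437 / 2.560 = 0.1707.
Q·(S₀ − S) = 14.8 × (530 − 6.95) × 10⁻³ = 7.741 kg/d removed.
Net sludge production P_X = 0.1707 × 7.741 = 1.321 kg VSS/d.
R_O = Q·(S₀ − S) − 1.42·P_X = 7.741 − 1.42 × 1.321 = 5.865 kg O₂/d.

R_O ≈ 5.86 kg O₂/d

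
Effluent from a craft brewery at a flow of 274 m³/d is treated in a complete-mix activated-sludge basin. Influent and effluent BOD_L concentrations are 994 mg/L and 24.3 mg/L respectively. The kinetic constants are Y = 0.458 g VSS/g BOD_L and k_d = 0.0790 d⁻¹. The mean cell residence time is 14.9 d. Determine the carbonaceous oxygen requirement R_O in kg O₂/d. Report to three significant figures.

R_O ≈ 186 kg O₂/d

Correct the yield for decay: Y_obs = Y/(1 + k_d θ_c) = 0.458 / (1 + 0.0790 × 14.9) = 0.458 / 2.177 = 0.2104.
Mass of BOD_L removed per day: Q(S₀ − S) = 274 × 969.7 g/m³ = 265.7 kg/d.
P_X = Y_obs·Q·(S₀ − S) = 0.2104 × 265.7 = 55.90 kg VSS/d.
R_O = Q·(S₀ − S) − 1.42·P_X = 265.7 − 1.42 × 55.90 = 186.3 kg O₂/d.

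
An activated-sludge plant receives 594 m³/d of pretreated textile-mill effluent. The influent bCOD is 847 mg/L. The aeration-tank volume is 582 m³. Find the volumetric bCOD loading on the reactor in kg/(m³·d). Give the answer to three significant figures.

L_v = Q S₀ / V = 594 × 847 × 10⁻³ / 582.0 = 0.8645 kg/(m³·d).

L_v ≈ 0.864 kg bCOD/(m³·d)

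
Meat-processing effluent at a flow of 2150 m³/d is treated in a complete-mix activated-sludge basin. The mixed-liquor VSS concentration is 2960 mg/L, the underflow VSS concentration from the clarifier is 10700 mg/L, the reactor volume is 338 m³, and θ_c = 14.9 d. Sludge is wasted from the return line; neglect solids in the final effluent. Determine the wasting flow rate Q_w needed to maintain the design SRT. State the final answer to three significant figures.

Q_w ≈ 6.28 m³/d

θ_c = V·X/(Q_w·X_r) when wasting from the recycle, so Q_w = V·X/(θ_c·X_r) = 338.0 × 2960 / (14.9 × 10700) = 6.275 m³/d.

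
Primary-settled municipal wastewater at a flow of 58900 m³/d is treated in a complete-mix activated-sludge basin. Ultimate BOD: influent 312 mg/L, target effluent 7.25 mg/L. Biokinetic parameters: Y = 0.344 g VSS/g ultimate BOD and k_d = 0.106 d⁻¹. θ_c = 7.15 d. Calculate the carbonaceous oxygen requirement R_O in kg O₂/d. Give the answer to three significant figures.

R_O ≈ 13000 kg O₂/d

The observed yield is Y_obs = Y/(1 + k_d·θ_c) = 0.344 / (1 + 0.106 × 7.15) = 0.344 / 1.758 = 0.1957 g VSS per g ultimate BOD removed.
Substrate removed = Q·(S₀ − S) = 58900 m³/d × (312 − 7.25) g/m³ = 1.79×10^7 g/d = 17950 kg/d.
Net sludge production P_X = 0.1957 × 17950 = 3513 kg VSS/d.
R_O = Q·(S₀ − S) − 1.42·P_X = 17950 − 1.42 × 3513 = 12962 kg O₂/d.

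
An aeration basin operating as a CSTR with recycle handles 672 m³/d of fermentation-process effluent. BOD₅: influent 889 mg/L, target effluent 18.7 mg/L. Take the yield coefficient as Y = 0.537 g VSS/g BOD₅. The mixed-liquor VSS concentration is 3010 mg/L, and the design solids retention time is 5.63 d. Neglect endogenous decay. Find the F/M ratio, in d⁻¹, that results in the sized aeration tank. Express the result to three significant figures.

With k_d = 0 the design equation reduces to V = Y Q (S₀−S) θ_c / X = 0.537 × 672 × (889 − 18.7) × 5.63 / 3010 = 587.4 m³.
F/M = applied load / biomass = Q·S₀/(V·X) = 672 × 889 / (587.4 × 3010) = 0.3379 d⁻¹.

F/M ≈ 0.338 d⁻¹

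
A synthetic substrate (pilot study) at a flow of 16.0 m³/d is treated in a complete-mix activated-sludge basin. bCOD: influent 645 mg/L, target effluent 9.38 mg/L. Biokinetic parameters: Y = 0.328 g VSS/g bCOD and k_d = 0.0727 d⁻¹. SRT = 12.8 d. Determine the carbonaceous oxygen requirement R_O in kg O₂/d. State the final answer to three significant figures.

Correct the yield for decay: Y_obs = Y/(1 + k_d θ_c) = 0.328 / (1 + 0.0727 × 12.8) = 0.328 / 1.931 = 0.1699.
Substrate removed = Q·(S₀ − S) = 16.0 m³/d × (645 − 9.38) g/m³ = 1.02×10^4 g/d = 10.17 kg/d.
P_X = Y_obs·Q·(S₀ − S) = 0.1699 × 10.17 = 1.728 kg VSS/d.
R_O = Q·ΔS − 1.42 P_X = 10.17 − 2.454 = 7.716 kg O₂/d.

R_O ≈ 7.72 kg O₂/d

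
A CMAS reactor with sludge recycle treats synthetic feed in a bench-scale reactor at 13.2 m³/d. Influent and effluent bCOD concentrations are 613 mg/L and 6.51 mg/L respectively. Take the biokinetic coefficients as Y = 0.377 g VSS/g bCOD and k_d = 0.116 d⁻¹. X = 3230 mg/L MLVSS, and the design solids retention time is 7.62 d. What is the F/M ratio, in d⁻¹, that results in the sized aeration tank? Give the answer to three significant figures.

F/M ≈ 0.663 d⁻¹

Steady-state biomass mass balance: V·X·(1 + k_d·θ_c) = Y·Q·(S₀ − S)·θ_c, so V = 0.377 × 13.2 × (613 − 6.51) × 7.62 / [3230 × (1 + 0.116 × 7.62)] = 2.3×10^4 / 6085 = 3.779 m³.
F/M = Q·S₀ / (V·X) = 13.2 × 613 / (3.779 × 3230) = 0.6628 g bCOD·(g VSS·d)⁻¹.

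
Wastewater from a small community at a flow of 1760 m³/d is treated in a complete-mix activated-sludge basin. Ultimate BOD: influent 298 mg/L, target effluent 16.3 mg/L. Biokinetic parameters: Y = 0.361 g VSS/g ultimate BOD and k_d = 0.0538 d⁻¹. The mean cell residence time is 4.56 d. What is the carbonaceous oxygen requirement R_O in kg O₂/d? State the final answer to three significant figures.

R_O ≈ 292 kg O₂/d

Correct the yield for decay: Y_obs = Y/(1 + k_d θ_c) = 0.361 / (1 + 0.0538 × 4.56) = 0.361 / 1.245 = 0.2899.
ΔS = 298 − 16.3 = 281.7 mg/L, so the substrate removal rate is 1760 × 281.7/1000 = 495.8 kg ultimate BOD/d.
Biomass synthesised: P_X = Y_obs × 495.8 = 143.7 kg VSS/d.
R_O = Q·(S₀ − S) − 1.42·P_X = 495.8 − 1.42 × 143.7 = 291.7 kg O₂/d.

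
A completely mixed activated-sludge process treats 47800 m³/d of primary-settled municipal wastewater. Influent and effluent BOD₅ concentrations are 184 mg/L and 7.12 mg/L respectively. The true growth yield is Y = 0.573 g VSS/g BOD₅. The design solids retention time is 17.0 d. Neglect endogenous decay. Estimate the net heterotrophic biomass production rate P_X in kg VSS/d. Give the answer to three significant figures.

P_X ≈ 4840 kg VSS/d

With endogenous decay neglected, the observed yield equals the true yield: Y_obs = Y = 0.573 g VSS/g BOD₅.
Substrate removed = Q·(S₀ − S) = 47800 m³/d × (184 − 7.12) g/m³ = 8.45×10^6 g/d = 8455 kg/d.
Net biomass production P_X = Y_obs × Q·(S₀ − S) = 0.5730 × 8455 = 4845 kg VSS/d.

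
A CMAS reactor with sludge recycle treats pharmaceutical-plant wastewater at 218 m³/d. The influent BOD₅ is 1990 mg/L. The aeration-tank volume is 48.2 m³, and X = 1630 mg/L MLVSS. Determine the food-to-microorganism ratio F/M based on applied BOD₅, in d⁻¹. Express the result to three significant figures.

F/M ≈ 5.52 d⁻¹

Food-to-microorganism ratio F/M = Q S₀ / (V X) = 218 × 1990 / (48.20 × 1630) = 5.522 d⁻¹.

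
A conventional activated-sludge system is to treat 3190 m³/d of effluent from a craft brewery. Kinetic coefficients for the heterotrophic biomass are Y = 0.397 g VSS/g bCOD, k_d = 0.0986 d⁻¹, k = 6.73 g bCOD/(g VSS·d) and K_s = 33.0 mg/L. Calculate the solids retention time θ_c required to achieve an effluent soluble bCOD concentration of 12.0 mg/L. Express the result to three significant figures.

θ_c ≈ 1.63 d

Specific growth rate at S = 12.0 mg/L: μ = YkS/(K_s+S) = 0.397·6.73·12.0/(33.0+12.0) = 0.7125 d⁻¹.
θ_c = 1/(μ − k_d) = 1/(0.7125 − 0.0986) = 1/0.6139 = 1.629 d.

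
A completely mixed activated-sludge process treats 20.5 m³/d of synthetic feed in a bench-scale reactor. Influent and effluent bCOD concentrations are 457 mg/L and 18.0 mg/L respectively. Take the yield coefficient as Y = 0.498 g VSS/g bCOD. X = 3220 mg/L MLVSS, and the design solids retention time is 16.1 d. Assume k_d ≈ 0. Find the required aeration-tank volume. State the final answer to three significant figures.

V ≈ 22.4 m³

With k_d = 0 the design equation reduces to V = Y Q (S₀−S) θ_c / X = 0.498 × 20.5 × (457 − 18.0) × 16.1 / 3220 = 22.41 m³.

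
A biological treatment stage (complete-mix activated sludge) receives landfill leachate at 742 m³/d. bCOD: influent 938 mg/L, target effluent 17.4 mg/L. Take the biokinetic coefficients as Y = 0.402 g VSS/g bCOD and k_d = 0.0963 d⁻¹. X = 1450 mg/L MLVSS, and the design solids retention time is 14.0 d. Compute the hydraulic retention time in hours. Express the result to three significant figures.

From the SRT design equation V = Y Q (S₀−S) θ_c / [X (1 + k_d θ_c)] = 0.402 × 742 × (938 − 17.4) × 14.0 / [1450 × (1 + 0.0963 × 14.0)] = 3.84×10^6 / 3405 = 1129 m³.
HRT = V/Q = 1129 m³ / 742 m³·d⁻¹ = 1.522 d × 24 = 36.52 h.

τ ≈ 36.5 h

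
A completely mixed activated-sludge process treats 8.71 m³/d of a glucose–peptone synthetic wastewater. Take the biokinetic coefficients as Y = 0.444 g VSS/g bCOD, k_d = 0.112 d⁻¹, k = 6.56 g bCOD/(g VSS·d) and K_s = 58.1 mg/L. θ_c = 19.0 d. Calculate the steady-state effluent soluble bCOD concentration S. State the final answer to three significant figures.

For a completely mixed reactor with recycle the Lawrence–McCarty relation gives S = K_s·(1 + k_d·θ_c) / [θ_c·(Y·k − k_d) − 1] = 58.1 × (1 + 0.112 × 19.0) / [19.0 × (0.444 × 6.56 − 0.112) − 1] = 181.7 / 52.21 = 3.481 mg/L.

S ≈ 3.48 mg/L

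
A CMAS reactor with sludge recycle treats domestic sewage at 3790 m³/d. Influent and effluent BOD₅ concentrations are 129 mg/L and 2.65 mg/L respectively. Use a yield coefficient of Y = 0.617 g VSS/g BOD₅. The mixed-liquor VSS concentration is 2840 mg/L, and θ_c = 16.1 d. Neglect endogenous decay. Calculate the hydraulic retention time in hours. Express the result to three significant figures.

τ ≈ 10.6 h

Biomass mass balance (decay neglected): V·X = Y·Q·(S₀ − S)·θ_c, so V = 0.617 × 3790 × (129 − 2.65) × 16.1 / 2840 = 1675 m³.
τ = V/Q = 1675/3790 = 0.4419 d, or 10.61 h.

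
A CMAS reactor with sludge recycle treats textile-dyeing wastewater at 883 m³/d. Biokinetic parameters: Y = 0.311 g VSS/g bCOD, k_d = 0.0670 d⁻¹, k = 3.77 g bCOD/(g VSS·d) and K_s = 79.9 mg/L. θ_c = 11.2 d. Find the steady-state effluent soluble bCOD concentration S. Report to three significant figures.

For a completely mixed reactor with recycle the Lawrence–McCarty relation gives S = K_s·(1 + k_d·θ_c) / [θ_c·(Y·k − k_d) − 1] = 79.9 × (1 + 0.0670 × 11.2) / [11.2 × (0.311 × 3.77 − 0.0670) − 1] = 139.9 / 11.38 = 12.29 mg/L.

S ≈ 12.3 mg/L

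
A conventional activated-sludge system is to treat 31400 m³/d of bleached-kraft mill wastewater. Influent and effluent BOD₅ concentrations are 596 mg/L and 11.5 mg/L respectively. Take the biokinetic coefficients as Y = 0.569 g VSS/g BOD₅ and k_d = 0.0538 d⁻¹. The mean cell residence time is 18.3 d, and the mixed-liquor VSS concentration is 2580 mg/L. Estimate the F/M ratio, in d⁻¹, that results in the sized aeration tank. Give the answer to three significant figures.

Rearranging the biomass balance for a CMAS with decay, V = Y·Q·ΔS·θ_c / [X·(1+k_d θ_c)] = 0.569 × 31400 × (596 − 11.5) × 18.3 / [2580 × (1 + 0.0538 × 18.3)] = 1.91×10^8 / 5120 = 37325 m³.
F/M = Q·S₀ / (V·X) = 31400 × 596 / (37325 × 2580) = 0.1943 g BOD₅·(g VSS·d)⁻¹.

F/M ≈ 0.194 d⁻¹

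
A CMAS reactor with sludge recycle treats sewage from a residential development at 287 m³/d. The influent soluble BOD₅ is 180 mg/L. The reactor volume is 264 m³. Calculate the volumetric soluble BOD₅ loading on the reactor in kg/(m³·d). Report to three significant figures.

L_v ≈ 0.196 kg soluble BOD₅/(m³·d)

Volumetric loading L_v = Q·S₀ / V = 287 × 180 g/m³ / 264.0 m³ = 195.7 g/(m³·d) = 0.1957 kg soluble BOD₅/(m³·d).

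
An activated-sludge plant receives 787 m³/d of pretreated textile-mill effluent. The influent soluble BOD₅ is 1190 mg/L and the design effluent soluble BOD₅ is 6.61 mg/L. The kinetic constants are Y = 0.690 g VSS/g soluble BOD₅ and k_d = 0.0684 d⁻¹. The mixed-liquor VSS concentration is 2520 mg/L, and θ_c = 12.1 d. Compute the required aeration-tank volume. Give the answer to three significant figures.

From the SRT design equation V = Y Q (S₀−S) θ_c / [X (1 + k_d θ_c)] = 0.690 × 787 × (1190 − 6.61) × 12.1 / [2520 × (1 + 0.0684 × 12.1)] = 7.78×10^6 / 4606 = 1688 m³.

V ≈ 1690 m³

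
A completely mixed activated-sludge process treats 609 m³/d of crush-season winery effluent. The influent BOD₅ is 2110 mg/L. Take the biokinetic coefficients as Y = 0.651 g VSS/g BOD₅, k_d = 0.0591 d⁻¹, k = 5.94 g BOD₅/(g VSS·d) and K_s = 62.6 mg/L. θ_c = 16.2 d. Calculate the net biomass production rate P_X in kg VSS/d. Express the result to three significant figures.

From the Monod/SRT balance for a CMAS, S = K_s·(1+k_d θ_c)/[θ_c·(Y k − k_d) − 1] = 62.6 × (1 + 0.0591 × 16.2) / [16.2 × (0.651 × 5.94 − 0.0591) − 1] = 122.5 / 60.69 = 2.019 mg/L.
Y_obs = Y / (1 + k_d θ_c) = 0.651 / (1 + 0.0591 × 16.2) = 0.651 / 1.957 = 0.3326.
Substrate removed = Q·(S₀ − S) = 609 m³/d × (2110 − 2.02) g/m³ = 1.28×10^6 g/d = 1284 kg/d.
Biomass produced: P_X = Y_obs·Q·ΔS = 0.3326 × 1284 ≈ 427.0 kg VSS/d.

P_X ≈ 427 kg VSS/d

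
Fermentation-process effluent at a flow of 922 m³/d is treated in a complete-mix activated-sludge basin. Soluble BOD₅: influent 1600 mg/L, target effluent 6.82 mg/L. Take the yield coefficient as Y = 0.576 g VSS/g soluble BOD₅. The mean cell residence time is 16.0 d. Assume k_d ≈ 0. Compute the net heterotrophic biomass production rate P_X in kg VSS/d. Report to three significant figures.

P_X ≈ 846 kg VSS/d

No decay correction is needed, so Y_obs = Y = 0.576.
Q·(S₀ − S) = 922 × (1600 − 6.82) × 10⁻³ = 1469 kg/d removed.
So the net sludge growth is P_X = 0.5760 × 1469 = 846.1 kg VSS/d.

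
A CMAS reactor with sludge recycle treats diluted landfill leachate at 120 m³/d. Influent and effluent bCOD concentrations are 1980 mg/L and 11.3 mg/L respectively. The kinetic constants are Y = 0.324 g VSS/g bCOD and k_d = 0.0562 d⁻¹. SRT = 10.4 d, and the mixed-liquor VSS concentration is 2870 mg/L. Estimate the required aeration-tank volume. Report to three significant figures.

Steady-state biomass mass balance: V·X·(1 + k_d·θ_c) = Y·Q·(S₀ − S)·θ_c, so V = 0.324 × 120 × (1980 − 11.3) × 10.4 / [2870 × (1 + 0.0562 × 10.4)] = 7.96×10^5 / 4547 = 175.1 m³.

V ≈ 175 m³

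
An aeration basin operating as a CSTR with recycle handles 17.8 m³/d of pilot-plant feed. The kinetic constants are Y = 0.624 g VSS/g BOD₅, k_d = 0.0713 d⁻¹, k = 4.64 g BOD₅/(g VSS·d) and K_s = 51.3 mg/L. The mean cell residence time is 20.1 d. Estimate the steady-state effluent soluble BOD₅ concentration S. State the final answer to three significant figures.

Effluent substrate depends only on kinetics and SRT: S = K_s(1 + k_d θ_c) / [θ_c(Yk − k_d) − 1] = 51.3 × (1 + 0.0713 × 20.1) / [20.1 × (0.624 × 4.64 − 0.0713) − 1] = 124.8 / 55.76 = 2.238 mg/L.

S ≈ 2.24 mg/L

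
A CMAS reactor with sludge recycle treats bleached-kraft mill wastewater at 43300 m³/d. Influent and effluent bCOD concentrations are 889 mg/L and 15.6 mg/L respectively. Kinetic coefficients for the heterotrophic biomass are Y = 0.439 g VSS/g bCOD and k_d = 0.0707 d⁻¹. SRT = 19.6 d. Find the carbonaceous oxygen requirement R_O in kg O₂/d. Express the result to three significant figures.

R_O ≈ 27900 kg O₂/d

Observed yield with endogenous decay: Y_obs = Y / (1 + k_d·θ_c) = 0.439 / (1 + 0.0707 × 19.6) = 0.439 / 2.386 = 0.1840 g VSS/g bCOD.
Q·(S₀ − S) = 43300 × (889 − 15.6) × 10⁻³ = 37818 kg/d removed.
Net sludge production P_X = 0.1840 × 37818 = 6959 kg VSS/d.
R_O = Q·ΔS − 1.42 P_X = 37818 − 9882 = 27936 kg O₂/d.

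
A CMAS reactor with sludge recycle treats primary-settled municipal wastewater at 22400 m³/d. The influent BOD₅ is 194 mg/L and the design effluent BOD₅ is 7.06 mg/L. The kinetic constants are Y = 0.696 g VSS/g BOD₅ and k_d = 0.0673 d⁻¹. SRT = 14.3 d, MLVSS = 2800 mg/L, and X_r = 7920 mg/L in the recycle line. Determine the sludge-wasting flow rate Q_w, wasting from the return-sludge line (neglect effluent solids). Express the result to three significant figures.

Steady-state biomass mass balance: V·X·(1 + k_d·θ_c) = Y·Q·(S₀ − S)·θ_c, so V = 0.696 × 22400 × (194 − 7.06) × 14.3 / [2800 × (1 + 0.0673 × 14.3)] = 4.17×10^7 / 5495 = 7585 m³.
Q_w = (V·X)/(θ_c X_r) = 7585 × 2800 / (14.3 × 7920) = 187.5 m³/d.

Q_w ≈ 188 m³/d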